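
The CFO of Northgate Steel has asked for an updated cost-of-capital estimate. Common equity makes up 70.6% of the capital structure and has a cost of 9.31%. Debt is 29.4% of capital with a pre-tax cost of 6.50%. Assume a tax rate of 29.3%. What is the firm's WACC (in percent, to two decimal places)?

7.92%

After-tax cost of debt = 6.5% × (1 − 29.3%) = 4.5955%.
WACC = 0.706 × 9.3100% + 0.294 × 4.5955% = 7.9239%.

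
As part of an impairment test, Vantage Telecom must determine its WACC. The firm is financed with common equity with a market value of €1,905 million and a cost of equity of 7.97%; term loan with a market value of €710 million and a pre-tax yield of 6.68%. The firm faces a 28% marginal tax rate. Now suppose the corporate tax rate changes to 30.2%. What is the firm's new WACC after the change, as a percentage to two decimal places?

7.07%

After the change:
Total capital V = 1905 + 710 = 2615.
Equity: weight = 1905/2615 = 0.7285; cost = 7.97%.
Term loan: weight = 710/2615 = 0.2715; after-tax cost = 6.68% × (1 − 30.2%) = 4.6626%.
WACC = 0.7285 × 7.9700% + 0.2715 × 4.6626% = 7.0720%.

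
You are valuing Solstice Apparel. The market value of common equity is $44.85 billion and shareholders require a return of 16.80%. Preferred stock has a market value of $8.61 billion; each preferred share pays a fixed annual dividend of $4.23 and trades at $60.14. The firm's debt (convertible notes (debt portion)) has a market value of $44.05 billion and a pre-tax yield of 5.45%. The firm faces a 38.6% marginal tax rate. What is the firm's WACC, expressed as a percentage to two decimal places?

9.86%

Cost of preferred: Rp = 4.23 / 60.14 = 7.0336%.
Total capital V = 44.85 + 8.61 + 44.05 = 97.51.
Equity: weight = 44.85/97.51 = 0.4600; cost = 16.8%.
Preferred: weight = 8.61/97.51 = 0.0883; cost = 7.0336%.
Convertible notes (debt portion): weight = 44.05/97.51 = 0.4517; after-tax cost = 5.45% × (1 − 38.6%) = 3.3463%.
WACC = 0.4600 × 16.8000% + 0.0883 × 7.0336% + 0.4517 × 3.3463% = 9.8600%.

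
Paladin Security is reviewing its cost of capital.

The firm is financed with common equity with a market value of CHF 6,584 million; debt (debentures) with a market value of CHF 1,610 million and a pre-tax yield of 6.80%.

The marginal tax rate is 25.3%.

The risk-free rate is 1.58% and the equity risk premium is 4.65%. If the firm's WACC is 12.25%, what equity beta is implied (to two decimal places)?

2.67

Total capital V = 6584 + 1610 = 8194.
Equity weight = 6584/8194 = 0.8035.
Debentures weight = 1610/8194 = 0.1965.
Debt contribution = 0.1965 × 6.8% × (1 − 25.3%) = 0.9981%.
Required equity contribution = 12.25% − 0.9981% = 11.2519%  ⇒  Re = 14.0034%.
CAPM: 14.0034% = 1.58% + β × 4.65%  ⇒  β = 2.6717.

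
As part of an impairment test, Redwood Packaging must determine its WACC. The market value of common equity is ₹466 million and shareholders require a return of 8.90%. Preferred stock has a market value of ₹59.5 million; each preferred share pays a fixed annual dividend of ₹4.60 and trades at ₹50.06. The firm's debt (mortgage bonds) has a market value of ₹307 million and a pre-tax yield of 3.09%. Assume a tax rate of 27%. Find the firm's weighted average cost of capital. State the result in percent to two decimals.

6.47%

Cost of preferred: Rp = 4.6 / 50.06 = 9.1890%.
Total capital V = 466 + 59.5 + 307 = 832.5.
Equity: weight = 466/832.5 = 0.5598; cost = 8.9%.
Preferred: weight = 59.5/832.5 = 0.0715; cost = 9.189%.
Mortgage bonds: weight = 307/832.5 = 0.3688; after-tax cost = 3.09% × (1 − 27%) = 2.2557%.
WACC = 0.5598 × 8.9000% + 0.0715 × 9.1890% + 0.3688 × 2.2557% = 6.4704%.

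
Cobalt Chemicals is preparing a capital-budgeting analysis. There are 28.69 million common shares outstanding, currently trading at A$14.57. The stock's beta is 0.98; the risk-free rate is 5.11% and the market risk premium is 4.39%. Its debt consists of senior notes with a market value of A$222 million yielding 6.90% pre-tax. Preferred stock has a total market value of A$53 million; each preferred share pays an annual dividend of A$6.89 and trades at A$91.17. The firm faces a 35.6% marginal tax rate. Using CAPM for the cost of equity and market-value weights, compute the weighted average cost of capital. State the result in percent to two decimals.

Cost of equity via CAPM: Re = 5.11% + 0.98 × 4.39% = 9.4122%.
Cost of preferred: Rp = 6.89 / 91.17 = 7.5573%.
Market value of equity E = 14.57 × 28.69m = 418.0133m.
Total capital V = 418.0133 + 53 + 222 = 693.0133.
Equity: weight = 418.0133/693.0133 = 0.6032; cost = 9.4122%.
Preferred: weight = 53/693.0133 = 0.0765; cost = 7.5573%.
Senior notes: weight = 222/693.0133 = 0.3203; after-tax cost = 6.9% × (1 − 35.6%) = 4.4436%.
WACC = 0.6032 × 9.4122% + 0.0765 × 7.5573% + 0.3203 × 4.4436% = 7.6787%.

7.68%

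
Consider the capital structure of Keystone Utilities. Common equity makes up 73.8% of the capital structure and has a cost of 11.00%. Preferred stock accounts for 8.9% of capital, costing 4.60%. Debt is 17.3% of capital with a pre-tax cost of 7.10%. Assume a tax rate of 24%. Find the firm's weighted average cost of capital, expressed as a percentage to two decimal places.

9.46%

After-tax cost of debt = 7.1% × (1 − 24%) = 5.3960%.
WACC = 0.738 × 11.0000% + 0.089 × 4.6000% + 0.173 × 5.3960% = 9.4609%.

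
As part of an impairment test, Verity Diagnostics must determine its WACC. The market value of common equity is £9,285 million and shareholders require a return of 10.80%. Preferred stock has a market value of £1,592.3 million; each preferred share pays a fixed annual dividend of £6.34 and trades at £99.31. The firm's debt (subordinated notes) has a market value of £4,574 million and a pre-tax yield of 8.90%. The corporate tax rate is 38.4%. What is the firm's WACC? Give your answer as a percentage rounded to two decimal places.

8.77%

Cost of preferred: Rp = 6.34 / 99.31 = 6.3840%.
Total capital V = 9285 + 1592.3 + 4574 = 15451.3.
Equity: weight = 9285/15451.3 = 0.6009; cost = 10.8%.
Preferred: weight = 1592.3/15451.3 = 0.1031; cost = 6.384%.
Subordinated notes: weight = 4574/15451.3 = 0.2960; after-tax cost = 8.9% × (1 − 38.4%) = 5.4824%.
WACC = 0.6009 × 10.8000% + 0.1031 × 6.3840% + 0.2960 × 5.4824% = 8.7708%.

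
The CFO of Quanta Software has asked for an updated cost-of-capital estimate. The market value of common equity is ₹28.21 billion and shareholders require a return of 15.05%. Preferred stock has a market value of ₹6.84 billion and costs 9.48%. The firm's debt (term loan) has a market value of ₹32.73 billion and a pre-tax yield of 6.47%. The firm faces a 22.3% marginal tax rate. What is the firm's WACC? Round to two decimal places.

Total capital V = 28.21 + 6.84 + 32.73 = 67.78.
Equity: weight = 28.21/67.78 = 0.4162; cost = 15.05%.
Preferred: weight = 6.84/67.78 = 0.1009; cost = 9.48%.
Term loan: weight = 32.73/67.78 = 0.4829; after-tax cost = 6.47% × (1 − 22.3%) = 5.0272%.
WACC = 0.4162 × 15.0500% + 0.1009 × 9.4800% + 0.4829 × 5.0272% = 9.6480%.

9.65%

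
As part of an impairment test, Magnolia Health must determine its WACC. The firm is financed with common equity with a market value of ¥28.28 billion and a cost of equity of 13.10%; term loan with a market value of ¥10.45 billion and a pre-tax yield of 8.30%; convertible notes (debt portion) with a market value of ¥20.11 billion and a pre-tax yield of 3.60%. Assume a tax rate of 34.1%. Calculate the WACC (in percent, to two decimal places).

Total capital V = 28.28 + 10.45 + 20.11 = 58.84.
Equity: weight = 28.28/58.84 = 0.4806; cost = 13.1%.
Term loan: weight = 10.45/58.84 = 0.1776; after-tax cost = 8.3% × (1 − 34.1%) = 5.4697%.
Convertible notes (debt portion): weight = 20.11/58.84 = 0.3418; after-tax cost = 3.6% × (1 − 34.1%) = 2.3724%.
WACC = 0.4806 × 13.1000% + 0.1776 × 5.4697% + 0.3418 × 2.3724% = 8.0784%.

8.08%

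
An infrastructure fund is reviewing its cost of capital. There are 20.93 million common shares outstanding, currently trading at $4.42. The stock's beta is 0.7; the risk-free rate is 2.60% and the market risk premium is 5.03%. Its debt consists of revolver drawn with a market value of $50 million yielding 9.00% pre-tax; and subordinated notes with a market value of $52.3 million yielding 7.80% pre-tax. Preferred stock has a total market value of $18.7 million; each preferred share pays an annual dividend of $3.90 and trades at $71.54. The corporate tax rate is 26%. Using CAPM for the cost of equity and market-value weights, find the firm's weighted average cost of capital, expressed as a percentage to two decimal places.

6.10%

Cost of equity via CAPM: Re = 2.6% + 0.7 × 5.03% = 6.1210%.
Cost of preferred: Rp = 3.9 / 71.54 = 5.4515%.
Market value of equity E = 4.42 × 20.93m = 92.5106m.
Total capital V = 92.5106 + 18.7 + 50 + 52.3 = 213.5106.
Equity: weight = 92.5106/213.5106 = 0.4333; cost = 6.121%.
Preferred: weight = 18.7/213.5106 = 0.0876; cost = 5.4515%.
Revolver drawn: weight = 50/213.5106 = 0.2342; after-tax cost = 9% × (1 − 26%) = 6.6600%.
Subordinated notes: weight = 52.3/213.5106 = 0.2450; after-tax cost = 7.8% × (1 − 26%) = 5.7720%.
WACC = 0.4333 × 6.1210% + 0.0876 × 5.4515% + 0.2342 × 6.6600% + 0.2450 × 5.7720% = 6.1031%.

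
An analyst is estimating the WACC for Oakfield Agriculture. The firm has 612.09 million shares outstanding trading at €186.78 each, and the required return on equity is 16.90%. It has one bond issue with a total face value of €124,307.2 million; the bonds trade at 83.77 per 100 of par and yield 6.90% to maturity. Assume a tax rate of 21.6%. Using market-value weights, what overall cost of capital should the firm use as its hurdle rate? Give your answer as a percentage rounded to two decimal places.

Market value of equity E = 186.78 × 612.09m = 114326.1702m. Market value of debt D = 124307.2m × 83.77/100 = 104132.14144m.
Total capital V = 114326.1702 + 104132.14144 = 218458.31164.
Equity: weight = 114326.1702/218458.31164 = 0.5233; cost = 16.9%.
Bonds outstanding: weight = 104132.14144/218458.31164 = 0.4767; after-tax cost = 6.9% × (1 − 21.6%) = 5.4096%.
WACC = 0.5233 × 16.9000% + 0.4767 × 5.4096% = 11.4229%.

11.42%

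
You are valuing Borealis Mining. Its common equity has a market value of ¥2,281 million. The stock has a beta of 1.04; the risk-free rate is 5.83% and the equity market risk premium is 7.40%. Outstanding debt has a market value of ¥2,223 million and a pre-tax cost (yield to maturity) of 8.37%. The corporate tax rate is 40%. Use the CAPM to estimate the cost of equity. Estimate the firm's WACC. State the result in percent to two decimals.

Cost of equity via CAPM: Re = 5.83% + 1.04 × 7.4% = 13.5260%.
Total capital V = 2281 + 2223 = 4504.
Equity: weight = 2281/4504 = 0.5064; cost = 13.526%.
Debt: weight = 2223/4504 = 0.4936; after-tax cost = 8.37% × (1 − 40%) = 5.0220%.
WACC = 0.5064 × 13.5260% + 0.4936 × 5.0220% = 9.3288%.

9.33%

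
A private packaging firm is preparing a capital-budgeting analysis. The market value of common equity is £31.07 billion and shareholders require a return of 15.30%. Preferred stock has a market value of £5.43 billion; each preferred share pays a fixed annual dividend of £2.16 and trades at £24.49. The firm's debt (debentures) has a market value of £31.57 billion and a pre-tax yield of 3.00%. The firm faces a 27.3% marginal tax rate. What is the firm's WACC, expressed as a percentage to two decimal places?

8.70%

Cost of preferred: Rp = 2.16 / 24.49 = 8.8199%.
Total capital V = 31.07 + 5.43 + 31.57 = 68.07.
Equity: weight = 31.07/68.07 = 0.4564; cost = 15.3%.
Preferred: weight = 5.43/68.07 = 0.0798; cost = 8.8199%.
Debentures: weight = 31.57/68.07 = 0.4638; after-tax cost = 3% × (1 − 27.3%) = 2.1810%.
WACC = 0.4564 × 15.3000% + 0.0798 × 8.8199% + 0.4638 × 2.1810% = 8.6987%.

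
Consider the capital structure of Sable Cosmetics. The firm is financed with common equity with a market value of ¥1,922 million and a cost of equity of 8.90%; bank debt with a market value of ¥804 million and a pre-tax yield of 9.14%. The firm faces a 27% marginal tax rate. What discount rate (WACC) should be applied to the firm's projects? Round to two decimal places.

8.24%

Total capital V = 1922 + 804 = 2726.
Equity: weight = 1922/2726 = 0.7051; cost = 8.9%.
Bank debt: weight = 804/2726 = 0.2949; after-tax cost = 9.14% × (1 − 27%) = 6.6722%.
WACC = 0.7051 × 8.9000% + 0.2949 × 6.6722% = 8.2429%.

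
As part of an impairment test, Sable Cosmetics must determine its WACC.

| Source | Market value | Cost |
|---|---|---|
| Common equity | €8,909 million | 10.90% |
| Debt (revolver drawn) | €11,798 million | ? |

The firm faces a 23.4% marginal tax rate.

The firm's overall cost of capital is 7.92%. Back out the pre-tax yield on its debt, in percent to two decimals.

7.40%

Total capital V = 8909 + 11798 = 20707.
Equity weight = 8909/20707 = 0.4302.
Revolver drawn weight = 11798/20707 = 0.5698.
Equity contribution = 0.4302 × 10.9% = 4.6896%.
Remaining for debt = 7.92% − 4.6896% = 3.2304%.
Rd × (1 − 23.4%) × 0.5698 = 3.2304%  ⇒  Rd = 7.4017%.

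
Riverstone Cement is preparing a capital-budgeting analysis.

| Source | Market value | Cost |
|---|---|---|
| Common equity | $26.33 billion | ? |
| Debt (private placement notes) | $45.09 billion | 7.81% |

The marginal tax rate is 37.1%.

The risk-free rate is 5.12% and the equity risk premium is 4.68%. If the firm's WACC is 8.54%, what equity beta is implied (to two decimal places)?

2.06

Total capital V = 26.33 + 45.09 = 71.42.
Equity weight = 26.33/71.42 = 0.3687.
Private placement notes weight = 45.09/71.42 = 0.6313.
Debt contribution = 0.6313 × 7.81% × (1 − 37.1%) = 3.1014%.
Required equity contribution = 8.54% − 3.1014% = 5.4386%  ⇒  Re = 14.7521%.
CAPM: 14.7521% = 5.12% + β × 4.68%  ⇒  β = 2.0581.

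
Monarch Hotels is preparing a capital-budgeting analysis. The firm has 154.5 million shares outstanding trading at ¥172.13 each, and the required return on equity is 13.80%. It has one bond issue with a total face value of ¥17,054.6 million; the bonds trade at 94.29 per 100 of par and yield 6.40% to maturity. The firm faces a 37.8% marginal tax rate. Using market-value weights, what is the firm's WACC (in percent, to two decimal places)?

Market value of equity E = 172.13 × 154.5m = 26594.085m. Market value of debt D = 17054.6m × 94.29/100 = 16080.78234m.
Total capital V = 26594.085 + 16080.78234 = 42674.86734.
Equity: weight = 26594.085/42674.86734 = 0.6232; cost = 13.8%.
Bonds outstanding: weight = 16080.78234/42674.86734 = 0.3768; after-tax cost = 6.4% × (1 − 37.8%) = 3.9808%.
WACC = 0.6232 × 13.8000% + 0.3768 × 3.9808% = 10.0999%.

10.10%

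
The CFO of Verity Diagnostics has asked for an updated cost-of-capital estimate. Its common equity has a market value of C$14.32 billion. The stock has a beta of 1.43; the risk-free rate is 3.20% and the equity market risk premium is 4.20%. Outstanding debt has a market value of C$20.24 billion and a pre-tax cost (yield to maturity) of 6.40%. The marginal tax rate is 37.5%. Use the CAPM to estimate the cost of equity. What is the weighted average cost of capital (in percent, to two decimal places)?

Cost of equity via CAPM: Re = 3.2% + 1.43 × 4.2% = 9.2060%.
Total capital V = 14.32 + 20.24 = 34.56.
Equity: weight = 14.32/34.56 = 0.4144; cost = 9.206%.
Debt: weight = 20.24/34.56 = 0.5856; after-tax cost = 6.4% × (1 − 37.5%) = 4.0000%.
WACC = 0.4144 × 9.2060% + 0.5856 × 4.0000% = 6.1571%.

6.16%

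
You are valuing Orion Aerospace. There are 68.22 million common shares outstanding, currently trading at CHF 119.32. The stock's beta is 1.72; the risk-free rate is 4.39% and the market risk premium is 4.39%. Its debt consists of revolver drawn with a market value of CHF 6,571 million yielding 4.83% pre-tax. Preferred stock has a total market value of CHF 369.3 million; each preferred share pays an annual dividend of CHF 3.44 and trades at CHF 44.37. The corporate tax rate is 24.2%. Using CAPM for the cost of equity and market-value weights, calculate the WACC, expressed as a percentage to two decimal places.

Cost of equity via CAPM: Re = 4.39% + 1.72 × 4.39% = 11.9408%.
Cost of preferred: Rp = 3.44 / 44.37 = 7.7530%.
Market value of equity E = 119.32 × 68.22m = 8140.0104m.
Total capital V = 8140.0104 + 369.3 + 6571 = 15080.3104.
Equity: weight = 8140.0104/15080.3104 = 0.5398; cost = 11.9408%.
Preferred: weight = 369.3/15080.3104 = 0.0245; cost = 7.753%.
Revolver drawn: weight = 6571/15080.3104 = 0.4357; after-tax cost = 4.83% × (1 − 24.2%) = 3.6611%.
WACC = 0.5398 × 11.9408% + 0.0245 × 7.7530% + 0.4357 × 3.6611% = 8.2305%.

8.23%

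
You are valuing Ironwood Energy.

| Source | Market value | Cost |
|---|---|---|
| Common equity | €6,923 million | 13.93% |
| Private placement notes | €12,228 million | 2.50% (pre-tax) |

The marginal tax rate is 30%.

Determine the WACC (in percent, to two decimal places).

6.15%

Total capital V = 6923 + 12228 = 19151.
Equity: weight = 6923/19151 = 0.3615; cost = 13.93%.
Private placement notes: weight = 12228/19151 = 0.6385; after-tax cost = 2.5% × (1 − 30%) = 1.7500%.
WACC = 0.3615 × 13.9300% + 0.6385 × 1.7500% = 6.1530%.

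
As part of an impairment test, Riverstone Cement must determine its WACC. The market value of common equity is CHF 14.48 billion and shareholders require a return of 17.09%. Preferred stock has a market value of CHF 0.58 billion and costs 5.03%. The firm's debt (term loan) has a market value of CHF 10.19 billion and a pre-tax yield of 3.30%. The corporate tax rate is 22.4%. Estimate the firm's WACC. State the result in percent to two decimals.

Total capital V = 14.48 + 0.58 + 10.19 = 25.25.
Equity: weight = 14.48/25.25 = 0.5735; cost = 17.09%.
Preferred: weight = 0.58/25.25 = 0.0230; cost = 5.03%.
Term loan: weight = 10.19/25.25 = 0.4036; after-tax cost = 3.3% × (1 − 22.4%) = 2.5608%.
WACC = 0.5735 × 17.0900% + 0.0230 × 5.0300% + 0.4036 × 2.5608% = 10.9495%.

10.95%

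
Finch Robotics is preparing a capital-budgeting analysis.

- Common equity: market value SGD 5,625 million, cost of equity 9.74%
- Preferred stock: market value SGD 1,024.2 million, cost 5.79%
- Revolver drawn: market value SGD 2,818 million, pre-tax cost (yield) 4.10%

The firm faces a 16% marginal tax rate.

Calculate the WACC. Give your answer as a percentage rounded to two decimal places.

7.44%

Total capital V = 5625 + 1024.2 + 2818 = 9467.2.
Equity: weight = 5625/9467.2 = 0.5942; cost = 9.74%.
Preferred: weight = 1024.2/9467.2 = 0.1082; cost = 5.79%.
Revolver drawn: weight = 2818/9467.2 = 0.2977; after-tax cost = 4.1% × (1 − 16%) = 3.4440%.
WACC = 0.5942 × 9.7400% + 0.1082 × 5.7900% + 0.2977 × 3.4440% = 7.4386%.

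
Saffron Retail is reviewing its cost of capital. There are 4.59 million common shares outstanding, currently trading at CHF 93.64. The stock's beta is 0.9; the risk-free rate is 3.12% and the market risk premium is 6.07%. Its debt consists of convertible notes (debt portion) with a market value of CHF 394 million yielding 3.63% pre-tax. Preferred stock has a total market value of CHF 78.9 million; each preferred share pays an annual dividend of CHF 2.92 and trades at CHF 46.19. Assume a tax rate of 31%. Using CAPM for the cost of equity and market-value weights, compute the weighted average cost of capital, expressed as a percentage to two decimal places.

5.73%

Cost of equity via CAPM: Re = 3.12% + 0.9 × 6.07% = 8.5830%.
Cost of preferred: Rp = 2.92 / 46.19 = 6.3217%.
Market value of equity E = 93.64 × 4.59m = 429.8076m.
Total capital V = 429.8076 + 78.9 + 394 = 902.7076.
Equity: weight = 429.8076/902.7076 = 0.4761; cost = 8.583%.
Preferred: weight = 78.9/902.7076 = 0.0874; cost = 6.3217%.
Convertible notes (debt portion): weight = 394/902.7076 = 0.4365; after-tax cost = 3.63% × (1 − 31%) = 2.5047%.
WACC = 0.4761 × 8.5830% + 0.0874 × 6.3217% + 0.4365 × 2.5047% = 5.7324%.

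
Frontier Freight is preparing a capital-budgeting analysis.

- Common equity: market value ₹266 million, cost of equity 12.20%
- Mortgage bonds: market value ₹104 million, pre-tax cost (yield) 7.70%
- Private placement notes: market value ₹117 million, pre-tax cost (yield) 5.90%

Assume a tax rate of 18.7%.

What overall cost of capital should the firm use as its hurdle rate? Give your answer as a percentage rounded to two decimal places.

Total capital V = 266 + 104 + 117 = 487.
Equity: weight = 266/487 = 0.5462; cost = 12.2%.
Mortgage bonds: weight = 104/487 = 0.2136; after-tax cost = 7.7% × (1 − 18.7%) = 6.2601%.
Private placement notes: weight = 117/487 = 0.2402; after-tax cost = 5.9% × (1 − 18.7%) = 4.7967%.
WACC = 0.5462 × 12.2000% + 0.2136 × 6.2601% + 0.2402 × 4.7967% = 9.1529%.

9.15%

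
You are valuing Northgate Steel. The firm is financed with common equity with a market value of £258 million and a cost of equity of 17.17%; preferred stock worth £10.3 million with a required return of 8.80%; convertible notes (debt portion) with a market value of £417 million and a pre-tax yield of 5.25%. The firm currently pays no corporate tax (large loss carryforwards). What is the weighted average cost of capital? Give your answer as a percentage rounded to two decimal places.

9.79%

Total capital V = 258 + 10.3 + 417 = 685.3.
Equity: weight = 258/685.3 = 0.3765; cost = 17.17%.
Preferred: weight = 10.3/685.3 = 0.0150; cost = 8.8%.
Convertible notes (debt portion): weight = 417/685.3 = 0.6085; after-tax cost = 5.25% × (1 − 0%) = 5.2500%.
WACC = 0.3765 × 17.1700% + 0.0150 × 8.8000% + 0.6085 × 5.2500% = 9.7910%.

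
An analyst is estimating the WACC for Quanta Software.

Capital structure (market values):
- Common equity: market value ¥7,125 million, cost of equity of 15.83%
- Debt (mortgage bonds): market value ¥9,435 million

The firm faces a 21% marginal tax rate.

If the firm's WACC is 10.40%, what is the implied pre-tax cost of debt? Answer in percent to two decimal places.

7.97%

Total capital V = 7125 + 9435 = 16560.
Equity weight = 7125/16560 = 0.4303.
Mortgage bonds weight = 9435/16560 = 0.5697.
Equity contribution = 0.4303 × 15.83% = 6.8109%.
Remaining for debt = 10.4% − 6.8109% = 3.5891%.
Rd × (1 − 21%) × 0.5697 = 3.5891%  ⇒  Rd = 7.9740%.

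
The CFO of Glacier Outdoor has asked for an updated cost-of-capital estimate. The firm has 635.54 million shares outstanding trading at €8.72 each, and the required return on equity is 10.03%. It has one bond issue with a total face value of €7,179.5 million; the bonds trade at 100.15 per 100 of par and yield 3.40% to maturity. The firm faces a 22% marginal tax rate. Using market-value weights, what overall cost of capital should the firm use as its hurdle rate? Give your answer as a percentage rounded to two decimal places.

Market value of equity E = 8.72 × 635.54m = 5541.9088m. Market value of debt D = 7179.5m × 100.15/100 = 7190.26925m.
Total capital V = 5541.9088 + 7190.26925 = 12732.17805.
Equity: weight = 5541.9088/12732.17805 = 0.4353; cost = 10.03%.
Bonds outstanding: weight = 7190.26925/12732.17805 = 0.5647; after-tax cost = 3.4% × (1 − 22%) = 2.6520%.
WACC = 0.4353 × 10.0300% + 0.5647 × 2.6520% = 5.8634%.

5.86%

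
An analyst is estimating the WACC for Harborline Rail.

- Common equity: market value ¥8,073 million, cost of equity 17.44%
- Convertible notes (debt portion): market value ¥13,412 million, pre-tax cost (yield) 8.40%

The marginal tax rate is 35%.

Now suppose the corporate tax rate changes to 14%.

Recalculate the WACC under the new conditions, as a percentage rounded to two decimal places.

11.06%

After the change:
Total capital V = 8073 + 13412 = 21485.
Equity: weight = 8073/21485 = 0.3758; cost = 17.44%.
Convertible notes (debt portion): weight = 13412/21485 = 0.6242; after-tax cost = 8.4% × (1 − 14%) = 7.2240%.
WACC = 0.3758 × 17.4400% + 0.6242 × 7.2240% = 11.0627%.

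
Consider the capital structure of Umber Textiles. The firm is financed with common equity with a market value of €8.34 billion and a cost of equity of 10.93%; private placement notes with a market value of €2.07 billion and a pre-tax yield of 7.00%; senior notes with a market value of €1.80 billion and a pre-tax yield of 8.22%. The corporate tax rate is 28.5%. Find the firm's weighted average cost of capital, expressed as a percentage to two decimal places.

9.18%

Total capital V = 8.34 + 2.07 + 1.8 = 12.21.
Equity: weight = 8.34/12.21 = 0.6830; cost = 10.93%.
Private placement notes: weight = 2.07/12.21 = 0.1695; after-tax cost = 7% × (1 − 28.5%) = 5.0050%.
Senior notes: weight = 1.8/12.21 = 0.1474; after-tax cost = 8.22% × (1 − 28.5%) = 5.8773%.
WACC = 0.6830 × 10.9300% + 0.1695 × 5.0050% + 0.1474 × 5.8773% = 9.1806%.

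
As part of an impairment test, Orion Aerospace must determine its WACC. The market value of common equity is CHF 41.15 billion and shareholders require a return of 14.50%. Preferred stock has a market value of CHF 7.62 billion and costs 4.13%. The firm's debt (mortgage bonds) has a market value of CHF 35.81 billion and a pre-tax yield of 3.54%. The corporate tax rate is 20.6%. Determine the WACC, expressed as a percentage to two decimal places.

Total capital V = 41.15 + 7.62 + 35.81 = 84.58.
Equity: weight = 41.15/84.58 = 0.4865; cost = 14.5%.
Preferred: weight = 7.62/84.58 = 0.0901; cost = 4.13%.
Mortgage bonds: weight = 35.81/84.58 = 0.4234; after-tax cost = 3.54% × (1 − 20.6%) = 2.8108%.
WACC = 0.4865 × 14.5000% + 0.0901 × 4.1300% + 0.4234 × 2.8108% = 8.6167%.

8.62%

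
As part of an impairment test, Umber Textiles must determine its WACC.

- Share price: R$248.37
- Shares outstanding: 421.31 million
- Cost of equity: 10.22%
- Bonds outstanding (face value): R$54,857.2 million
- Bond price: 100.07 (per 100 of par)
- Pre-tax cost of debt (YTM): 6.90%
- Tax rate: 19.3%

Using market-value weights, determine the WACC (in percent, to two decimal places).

8.62%

Market value of equity E = 248.37 × 421.31m = 104640.7647m. Market value of debt D = 54857.2m × 100.07/100 = 54895.60004m.
Total capital V = 104640.7647 + 54895.60004 = 159536.36474.
Equity: weight = 104640.7647/159536.36474 = 0.6559; cost = 10.22%.
Bonds outstanding: weight = 54895.60004/159536.36474 = 0.3441; after-tax cost = 6.9% × (1 − 19.3%) = 5.5683%.
WACC = 0.6559 × 10.2200% + 0.3441 × 5.5683% = 8.6194%.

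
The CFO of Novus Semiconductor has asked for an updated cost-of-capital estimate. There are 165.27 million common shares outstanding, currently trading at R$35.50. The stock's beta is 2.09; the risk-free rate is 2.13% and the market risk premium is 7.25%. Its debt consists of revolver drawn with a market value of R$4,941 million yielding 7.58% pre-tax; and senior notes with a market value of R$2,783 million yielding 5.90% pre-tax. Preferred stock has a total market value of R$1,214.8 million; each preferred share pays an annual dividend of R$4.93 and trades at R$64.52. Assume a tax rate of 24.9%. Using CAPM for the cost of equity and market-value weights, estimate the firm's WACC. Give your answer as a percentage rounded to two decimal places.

10.21%

Cost of equity via CAPM: Re = 2.13% + 2.09 × 7.25% = 17.2825%.
Cost of preferred: Rp = 4.93 / 64.52 = 7.6410%.
Market value of equity E = 35.5 × 165.27m = 5867.085m.
Total capital V = 5867.085 + 1214.8 + 4941 + 2783 = 14805.885.
Equity: weight = 5867.085/14805.885 = 0.3963; cost = 17.2825%.
Preferred: weight = 1214.8/14805.885 = 0.0820; cost = 7.641%.
Revolver drawn: weight = 4941/14805.885 = 0.3337; after-tax cost = 7.58% × (1 − 24.9%) = 5.6926%.
Senior notes: weight = 2783/14805.885 = 0.1880; after-tax cost = 5.9% × (1 − 24.9%) = 4.4309%.
WACC = 0.3963 × 17.2825% + 0.0820 × 7.6410% + 0.3337 × 5.6926% + 0.1880 × 4.4309% = 10.2080%.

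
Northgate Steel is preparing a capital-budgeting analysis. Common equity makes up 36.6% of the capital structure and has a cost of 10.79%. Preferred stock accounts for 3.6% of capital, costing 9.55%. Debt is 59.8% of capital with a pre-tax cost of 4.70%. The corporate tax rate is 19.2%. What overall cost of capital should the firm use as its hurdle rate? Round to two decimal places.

6.56%

After-tax cost of debt = 4.7% × (1 − 19.2%) = 3.7976%.
WACC = 0.366 × 10.7900% + 0.036 × 9.5500% + 0.598 × 3.7976% = 6.5639%.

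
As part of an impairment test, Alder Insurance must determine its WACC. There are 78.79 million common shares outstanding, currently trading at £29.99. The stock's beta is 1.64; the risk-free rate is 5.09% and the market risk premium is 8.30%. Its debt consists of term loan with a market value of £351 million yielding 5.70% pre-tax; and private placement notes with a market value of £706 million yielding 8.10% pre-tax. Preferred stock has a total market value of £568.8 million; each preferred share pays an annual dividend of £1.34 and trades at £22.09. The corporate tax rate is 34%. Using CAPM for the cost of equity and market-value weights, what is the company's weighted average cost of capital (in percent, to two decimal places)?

13.22%

Cost of equity via CAPM: Re = 5.09% + 1.64 × 8.3% = 18.7020%.
Cost of preferred: Rp = 1.34 / 22.09 = 6.0661%.
Market value of equity E = 29.99 × 78.79m = 2362.9121m.
Total capital V = 2362.9121 + 568.8 + 351 + 706 = 3988.7121.
Equity: weight = 2362.9121/3988.7121 = 0.5924; cost = 18.702%.
Preferred: weight = 568.8/3988.7121 = 0.1426; cost = 6.0661%.
Term loan: weight = 351/3988.7121 = 0.0880; after-tax cost = 5.7% × (1 − 34%) = 3.7620%.
Private placement notes: weight = 706/3988.7121 = 0.1770; after-tax cost = 8.1% × (1 − 34%) = 5.3460%.
WACC = 0.5924 × 18.7020% + 0.1426 × 6.0661% + 0.0880 × 3.7620% + 0.1770 × 5.3460% = 13.2214%.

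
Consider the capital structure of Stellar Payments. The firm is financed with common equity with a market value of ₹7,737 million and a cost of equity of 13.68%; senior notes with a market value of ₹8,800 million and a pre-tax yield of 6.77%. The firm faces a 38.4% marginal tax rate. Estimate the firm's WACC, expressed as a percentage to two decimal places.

8.62%

Total capital V = 7737 + 8800 = 16537.
Equity: weight = 7737/16537 = 0.4679; cost = 13.68%.
Senior notes: weight = 8800/16537 = 0.5321; after-tax cost = 6.77% × (1 − 38.4%) = 4.1703%.
WACC = 0.4679 × 13.6800% + 0.5321 × 4.1703% = 8.6195%.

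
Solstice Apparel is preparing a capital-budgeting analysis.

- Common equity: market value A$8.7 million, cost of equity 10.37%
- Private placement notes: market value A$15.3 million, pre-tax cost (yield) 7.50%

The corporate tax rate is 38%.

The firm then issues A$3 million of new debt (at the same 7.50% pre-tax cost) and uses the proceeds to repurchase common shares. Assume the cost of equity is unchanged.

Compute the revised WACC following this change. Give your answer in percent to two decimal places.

6.01%

After the change:
Total capital V = 5.7 + 18.3 = 24.
Equity: weight = 5.7/24 = 0.2375; cost = 10.37%.
Private placement notes: weight = 18.3/24 = 0.7625; after-tax cost = 7.5% × (1 − 38%) = 4.6500%.
WACC = 0.2375 × 10.3700% + 0.7625 × 4.6500% = 6.0085%.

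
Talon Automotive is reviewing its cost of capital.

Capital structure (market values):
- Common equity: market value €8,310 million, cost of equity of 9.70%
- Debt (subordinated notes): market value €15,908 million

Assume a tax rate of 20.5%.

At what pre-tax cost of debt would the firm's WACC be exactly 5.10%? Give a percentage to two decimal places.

Total capital V = 8310 + 15908 = 24218.
Equity weight = 8310/24218 = 0.3431.
Subordinated notes weight = 15908/24218 = 0.6569.
Equity contribution = 0.3431 × 9.7% = 3.3284%.
Remaining for debt = 5.1% − 3.3284% = 1.7716%.
Rd × (1 − 20.5%) × 0.6569 = 1.7716%  ⇒  Rd = 3.3925%.

3.39%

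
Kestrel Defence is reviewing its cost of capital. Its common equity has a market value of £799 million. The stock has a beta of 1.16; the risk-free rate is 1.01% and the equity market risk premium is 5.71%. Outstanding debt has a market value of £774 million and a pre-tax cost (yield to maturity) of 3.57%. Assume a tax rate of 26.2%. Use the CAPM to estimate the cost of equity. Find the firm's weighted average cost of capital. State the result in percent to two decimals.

Cost of equity via CAPM: Re = 1.01% + 1.16 × 5.71% = 7.6336%.
Total capital V = 799 + 774 = 1573.
Equity: weight = 799/1573 = 0.5079; cost = 7.6336%.
Debt: weight = 774/1573 = 0.4921; after-tax cost = 3.57% × (1 − 26.2%) = 2.6347%.
WACC = 0.5079 × 7.6336% + 0.4921 × 2.6347% = 5.1739%.

5.17%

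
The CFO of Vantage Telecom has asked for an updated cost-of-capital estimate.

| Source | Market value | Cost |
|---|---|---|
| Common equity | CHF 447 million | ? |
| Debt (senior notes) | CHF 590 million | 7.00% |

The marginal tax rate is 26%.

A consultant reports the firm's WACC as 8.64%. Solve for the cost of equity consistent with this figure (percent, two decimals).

Total capital V = 447 + 590 = 1037.
Equity weight = 447/1037 = 0.4311.
Senior notes weight = 590/1037 = 0.5689.
Debt contribution = 0.5689 × 7% × (1 − 26%) = 2.9472%.
Required equity contribution = 8.64% − 2.9472% = 5.6928%.
Re = 5.6928% / 0.4311 = 13.2069%.

13.21%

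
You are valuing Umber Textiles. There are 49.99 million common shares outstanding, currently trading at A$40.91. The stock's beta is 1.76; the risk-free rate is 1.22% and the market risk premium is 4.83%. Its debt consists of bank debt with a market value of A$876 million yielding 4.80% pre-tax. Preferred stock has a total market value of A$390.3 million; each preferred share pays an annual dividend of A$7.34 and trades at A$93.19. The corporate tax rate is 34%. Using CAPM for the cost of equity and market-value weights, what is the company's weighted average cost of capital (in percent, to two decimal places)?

7.77%

Cost of equity via CAPM: Re = 1.22% + 1.76 × 4.83% = 9.7208%.
Cost of preferred: Rp = 7.34 / 93.19 = 7.8764%.
Market value of equity E = 40.91 × 49.99m = 2045.0909m.
Total capital V = 2045.0909 + 390.3 + 876 = 3311.3909.
Equity: weight = 2045.0909/3311.3909 = 0.6176; cost = 9.7208%.
Preferred: weight = 390.3/3311.3909 = 0.1179; cost = 7.8764%.
Bank debt: weight = 876/3311.3909 = 0.2645; after-tax cost = 4.8% × (1 − 34%) = 3.1680%.
WACC = 0.6176 × 9.7208% + 0.1179 × 7.8764% + 0.2645 × 3.1680% = 7.7699%.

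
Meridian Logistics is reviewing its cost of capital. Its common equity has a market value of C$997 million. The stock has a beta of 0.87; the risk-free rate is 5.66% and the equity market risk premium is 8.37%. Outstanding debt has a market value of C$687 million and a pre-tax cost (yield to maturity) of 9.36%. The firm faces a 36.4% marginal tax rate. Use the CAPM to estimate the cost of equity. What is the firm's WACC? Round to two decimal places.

Cost of equity via CAPM: Re = 5.66% + 0.87 × 8.37% = 12.9419%.
Total capital V = 997 + 687 = 1684.
Equity: weight = 997/1684 = 0.5920; cost = 12.9419%.
Debt: weight = 687/1684 = 0.4080; after-tax cost = 9.36% × (1 − 36.4%) = 5.9530%.
WACC = 0.5920 × 12.9419% + 0.4080 × 5.9530% = 10.0907%.

10.09%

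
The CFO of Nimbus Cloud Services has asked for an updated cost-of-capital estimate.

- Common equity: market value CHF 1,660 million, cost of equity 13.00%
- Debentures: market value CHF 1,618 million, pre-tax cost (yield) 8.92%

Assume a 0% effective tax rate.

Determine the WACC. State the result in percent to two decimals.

10.99%

Total capital V = 1660 + 1618 = 3278.
Equity: weight = 1660/3278 = 0.5064; cost = 13%.
Debentures: weight = 1618/3278 = 0.4936; after-tax cost = 8.92% × (1 − 0%) = 8.9200%.
WACC = 0.5064 × 13.0000% + 0.4936 × 8.9200% = 10.9861%.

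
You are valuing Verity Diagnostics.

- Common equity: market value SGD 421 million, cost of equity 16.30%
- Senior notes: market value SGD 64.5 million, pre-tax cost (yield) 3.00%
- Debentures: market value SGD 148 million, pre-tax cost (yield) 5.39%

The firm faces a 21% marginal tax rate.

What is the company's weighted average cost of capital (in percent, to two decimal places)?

Total capital V = 421 + 64.5 + 148 = 633.5.
Equity: weight = 421/633.5 = 0.6646; cost = 16.3%.
Senior notes: weight = 64.5/633.5 = 0.1018; after-tax cost = 3% × (1 − 21%) = 2.3700%.
Debentures: weight = 148/633.5 = 0.2336; after-tax cost = 5.39% × (1 − 21%) = 4.2581%.
WACC = 0.6646 × 16.3000% + 0.1018 × 2.3700% + 0.2336 × 4.2581% = 12.0685%.

12.07%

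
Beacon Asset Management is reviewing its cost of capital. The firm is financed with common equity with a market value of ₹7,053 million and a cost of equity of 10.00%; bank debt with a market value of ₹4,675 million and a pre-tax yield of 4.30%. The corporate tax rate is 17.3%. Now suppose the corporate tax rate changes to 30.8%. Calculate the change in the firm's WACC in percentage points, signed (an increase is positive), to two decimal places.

-0.23 pp

Current WACC:
Total capital V = 7053 + 4675 = 11728.
Equity: weight = 7053/11728 = 0.6014; cost = 10%.
Bank debt: weight = 4675/11728 = 0.3986; after-tax cost = 4.3% × (1 − 17.3%) = 3.5561%.
WACC = 0.6014 × 10.0000% + 0.3986 × 3.5561% = 7.4313%.
After the change:
Total capital V = 7053 + 4675 = 11728.
Equity: weight = 7053/11728 = 0.6014; cost = 10%.
Bank debt: weight = 4675/11728 = 0.3986; after-tax cost = 4.3% × (1 − 30.8%) = 2.9756%.
WACC = 0.6014 × 10.0000% + 0.3986 × 2.9756% = 7.1999%.
Change in WACC = 7.1999% − 7.4313% = -0.2314 pp.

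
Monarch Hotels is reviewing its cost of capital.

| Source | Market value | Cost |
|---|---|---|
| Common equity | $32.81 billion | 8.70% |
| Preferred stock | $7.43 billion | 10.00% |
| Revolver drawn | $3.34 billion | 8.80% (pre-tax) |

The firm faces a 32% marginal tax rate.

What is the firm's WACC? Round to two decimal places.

Total capital V = 32.81 + 7.43 + 3.34 = 43.58.
Equity: weight = 32.81/43.58 = 0.7529; cost = 8.7%.
Preferred: weight = 7.43/43.58 = 0.1705; cost = 10%.
Revolver drawn: weight = 3.34/43.58 = 0.0766; after-tax cost = 8.8% × (1 − 32%) = 5.9840%.
WACC = 0.7529 × 8.7000% + 0.1705 × 10.0000% + 0.0766 × 5.9840% = 8.7135%.

8.71%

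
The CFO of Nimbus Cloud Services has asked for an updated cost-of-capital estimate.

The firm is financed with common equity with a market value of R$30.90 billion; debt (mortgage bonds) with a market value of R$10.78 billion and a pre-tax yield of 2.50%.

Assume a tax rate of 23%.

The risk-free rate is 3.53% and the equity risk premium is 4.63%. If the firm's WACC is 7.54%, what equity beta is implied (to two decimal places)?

1.29

Total capital V = 30.9 + 10.78 = 41.68.
Equity weight = 30.9/41.68 = 0.7414.
Mortgage bonds weight = 10.78/41.68 = 0.2586.
Debt contribution = 0.2586 × 2.5% × (1 − 23%) = 0.4979%.
Required equity contribution = 7.54% − 0.4979% = 7.0421%  ⇒  Re = 9.4989%.
CAPM: 9.4989% = 3.53% + β × 4.63%  ⇒  β = 1.2892.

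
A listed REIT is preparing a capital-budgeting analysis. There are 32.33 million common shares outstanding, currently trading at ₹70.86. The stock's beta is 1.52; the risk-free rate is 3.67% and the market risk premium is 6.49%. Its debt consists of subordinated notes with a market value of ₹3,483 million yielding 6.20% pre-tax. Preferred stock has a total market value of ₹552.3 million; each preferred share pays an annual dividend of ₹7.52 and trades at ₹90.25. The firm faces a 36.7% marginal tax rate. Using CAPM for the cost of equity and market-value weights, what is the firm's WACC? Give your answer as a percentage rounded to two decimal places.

7.79%

Cost of equity via CAPM: Re = 3.67% + 1.52 × 6.49% = 13.5348%.
Cost of preferred: Rp = 7.52 / 90.25 = 8.3324%.
Market value of equity E = 70.86 × 32.33m = 2290.9038m.
Total capital V = 2290.9038 + 552.3 + 3483 = 6326.2038.
Equity: weight = 2290.9038/6326.2038 = 0.3621; cost = 13.5348%.
Preferred: weight = 552.3/6326.2038 = 0.0873; cost = 8.3324%.
Subordinated notes: weight = 3483/6326.2038 = 0.5506; after-tax cost = 6.2% × (1 − 36.7%) = 3.9246%.
WACC = 0.3621 × 13.5348% + 0.0873 × 8.3324% + 0.5506 × 3.9246% = 7.7896%.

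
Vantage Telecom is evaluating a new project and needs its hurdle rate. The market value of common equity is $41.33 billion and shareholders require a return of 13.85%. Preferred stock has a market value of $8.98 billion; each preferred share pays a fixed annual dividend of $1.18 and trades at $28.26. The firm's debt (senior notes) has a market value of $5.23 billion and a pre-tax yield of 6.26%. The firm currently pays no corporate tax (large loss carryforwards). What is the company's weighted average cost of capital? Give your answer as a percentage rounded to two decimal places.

11.57%

Cost of preferred: Rp = 1.18 / 28.26 = 4.1755%.
Total capital V = 41.33 + 8.98 + 5.23 = 55.54.
Equity: weight = 41.33/55.54 = 0.7441; cost = 13.85%.
Preferred: weight = 8.98/55.54 = 0.1617; cost = 4.1755%.
Senior notes: weight = 5.23/55.54 = 0.0942; after-tax cost = 6.26% × (1 − 0%) = 6.2600%.
WACC = 0.7441 × 13.8500% + 0.1617 × 4.1755% + 0.0942 × 6.2600% = 11.5711%.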